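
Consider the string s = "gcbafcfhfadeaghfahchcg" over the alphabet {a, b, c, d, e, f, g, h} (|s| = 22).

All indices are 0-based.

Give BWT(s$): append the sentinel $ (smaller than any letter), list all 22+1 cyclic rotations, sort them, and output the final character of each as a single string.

gfbefcgfhhadhhacc$acafg

rank  rotation                 last
    0  $gcbafcfhfadeaghfahchcg  g
    1  adeaghfahchcg$gcbafcfhf  f
    2  afcfhfadeaghfahchcg$gcb  b
    3  aghfahchcg$gcbafcfhfade  e
    4  ahchcg$gcbafcfhfadeaghf  f
    5  bafcfhfadeaghfahchcg$gc  c
    6  cbafcfhfadeaghfahchcg$g  g
    7  cfhfadeaghfahchcg$gcbaf  f
    8  cg$gcbafcfhfadeaghfahch  h
    9  chcg$gcbafcfhfadeaghfah  h
   10  deaghfahchcg$gcbafcfhfa  a
   11  eaghfahchcg$gcbafcfhfad  d
   12  fadeaghfahchcg$gcbafcfh  h
   13  fahchcg$gcbafcfhfadeagh  h
   14  fcfhfadeaghfahchcg$gcba  a
   15  fhfadeaghfahchcg$gcbafc  c
   16  g$gcbafcfhfadeaghfahchc  c
   17  gcbafcfhfadeaghfahchcg$  $
   18  ghfahchcg$gcbafcfhfadea  a
   19  hcg$gcbafcfhfadeaghfahc  c
   20  hchcg$gcbafcfhfadeaghfa  a
   21  hfadeaghfahchcg$gcbafcf  f
   22  hfahchcg$gcbafcfhfadeag  g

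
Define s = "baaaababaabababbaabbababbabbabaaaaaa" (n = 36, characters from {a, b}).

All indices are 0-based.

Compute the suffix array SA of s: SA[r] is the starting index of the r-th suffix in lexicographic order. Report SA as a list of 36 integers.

rank→(start, suffix):
  0 → (35, 'a')
  1 → (34, 'aa')
  2 → (33, 'aaa')
  3 → (32, 'aaaa')
  4 → (31, 'aaaaa')
  5 → (30, 'aaaaaa')
  6 → (1, 'aaaababaabababbaabbababbabbabaaaaaa')
  7 → (2, 'aaababaabababbaabbababbabbabaaaaaa')
  8 → (3, 'aababaabababbaabbababbabbabaaaaaa')
  9 → (8, 'aabababbaabbababbabbabaaaaaa')
  10 → (16, 'aabbababbabbabaaaaaa')
  11 → (28, 'abaaaaaa')
  12 → (6, 'abaabababbaabbababbabbabaaaaaa')
  13 → (4, 'ababaabababbaabbababbabbabaaaaaa')
  14 → (9, 'abababbaabbababbabbabaaaaaa')
  15 → (11, 'ababbaabbababbabbabaaaaaa')
  16 → (20, 'ababbabbabaaaaaa')
  17 → (13, 'abbaabbababbabbabaaaaaa')
  18 → (25, 'abbabaaaaaa')
  19 → (17, 'abbababbabbabaaaaaa')
  20 → (22, 'abbabbabaaaaaa')
  21 → (29, 'baaaaaa')
  22 → (0, 'baaaababaabababbaabbababbabbabaaaaaa')
  23 → (7, 'baabababbaabbababbabbabaaaaaa')
  24 → (15, 'baabbababbabbabaaaaaa')
  25 → (27, 'babaaaaaa')
  26 → (5, 'babaabababbaabbababbabbabaaaaaa')
  27 → (10, 'bababbaabbababbabbabaaaaaa')
  28 → (19, 'bababbabbabaaaaaa')
  29 → (12, 'babbaabbababbabbabaaaaaa')
  30 → (24, 'babbabaaaaaa')
  31 → (21, 'babbabbabaaaaaa')
  32 → (14, 'bbaabbababbabbabaaaaaa')
  33 → (26, 'bbabaaaaaa')
  34 → (18, 'bbababbabbabaaaaaa')
  35 → (23, 'bbabbabaaaaaa')

[35, 34, 33, 32, 31, 30, 1, 2, 3, 8, 16, 28, 6, 4, 9, 11, 20, 13, 25, 17, 22, 29, 0, 7, 15, 27, 5, 10, 19, 12, 24, 21, 14, 26, 18, 23]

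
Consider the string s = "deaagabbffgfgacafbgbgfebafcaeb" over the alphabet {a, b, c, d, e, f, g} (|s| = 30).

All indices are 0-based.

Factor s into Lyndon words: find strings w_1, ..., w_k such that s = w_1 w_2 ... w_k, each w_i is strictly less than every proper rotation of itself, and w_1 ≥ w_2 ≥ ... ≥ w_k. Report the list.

emit factor 1: 'de' (i=0, period=2)
emit factor 2: 'aagabbffgfgacafbgbgfebafcaeb' (i=2, period=28)

["de", "aagabbffgfgacafbgbgfebafcaeb"]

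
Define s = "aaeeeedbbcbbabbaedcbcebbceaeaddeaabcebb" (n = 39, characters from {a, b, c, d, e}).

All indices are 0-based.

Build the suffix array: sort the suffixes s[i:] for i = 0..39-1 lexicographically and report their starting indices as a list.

rank→(start, suffix):
  0 → (32, 'aabcebb')
  1 → (0, 'aaeeeedbbcbbabbaedcbcebbceaeaddeaabcebb')
  2 → (12, 'abbaedcbcebbceaeaddeaabcebb')
  3 → (33, 'abcebb')
  4 → (28, 'addeaabcebb')
  5 → (26, 'aeaddeaabcebb')
  6 → (15, 'aedcbcebbceaeaddeaabcebb')
  7 → (1, 'aeeeedbbcbbabbaedcbcebbceaeaddeaabcebb')
  8 → (38, 'b')
  9 → (11, 'babbaedcbcebbceaeaddeaabcebb')
  10 → (14, 'baedcbcebbceaeaddeaabcebb')
  11 → (37, 'bb')
  12 → (10, 'bbabbaedcbcebbceaeaddeaabcebb')
  13 → (13, 'bbaedcbcebbceaeaddeaabcebb')
  14 → (7, 'bbcbbabbaedcbcebbceaeaddeaabcebb')
  15 → (22, 'bbceaeaddeaabcebb')
  16 → (8, 'bcbbabbaedcbcebbceaeaddeaabcebb')
  17 → (23, 'bceaeaddeaabcebb')
  18 → (34, 'bcebb')
  19 → (19, 'bcebbceaeaddeaabcebb')
  20 → (9, 'cbbabbaedcbcebbceaeaddeaabcebb')
  21 → (18, 'cbcebbceaeaddeaabcebb')
  22 → (24, 'ceaeaddeaabcebb')
  23 → (35, 'cebb')
  24 → (20, 'cebbceaeaddeaabcebb')
  25 → (6, 'dbbcbbabbaedcbcebbceaeaddeaabcebb')
  26 → (17, 'dcbcebbceaeaddeaabcebb')
  27 → (29, 'ddeaabcebb')
  28 → (30, 'deaabcebb')
  29 → (31, 'eaabcebb')
  30 → (27, 'eaddeaabcebb')
  31 → (25, 'eaeaddeaabcebb')
  32 → (36, 'ebb')
  33 → (21, 'ebbceaeaddeaabcebb')
  34 → (5, 'edbbcbbabbaedcbcebbceaeaddeaabcebb')
  35 → (16, 'edcbcebbceaeaddeaabcebb')
  36 → (4, 'eedbbcbbabbaedcbcebbceaeaddeaabcebb')
  37 → (3, 'eeedbbcbbabbaedcbcebbceaeaddeaabcebb')
  38 → (2, 'eeeedbbcbbabbaedcbcebbceaeaddeaabcebb')

[32, 0, 12, 33, 28, 26, 15, 1, 38, 11, 14, 37, 10, 13, 7, 22, 8, 23, 34, 19, 9, 18, 24, 35, 20, 6, 17, 29, 30, 31, 27, 25, 36, 21, 5, 16, 4, 3, 2]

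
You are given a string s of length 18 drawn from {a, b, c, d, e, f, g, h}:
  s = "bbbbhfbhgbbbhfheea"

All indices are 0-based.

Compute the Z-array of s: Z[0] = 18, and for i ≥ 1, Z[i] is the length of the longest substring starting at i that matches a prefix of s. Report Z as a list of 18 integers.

[18, 3, 2, 1, 0, 0, 1, 0, 0, 3, 2, 1, 0, 0, 0, 0, 0, 0]

Z[0]=18
i=1: outside box; Z[1]=3 extend→box=[1,4)
i=2: min(r-i=2, Z[1]=3)=2; Z[2]=2
i=3: min(r-i=1, Z[2]=2)=1; Z[3]=1
i=4: outside box; Z[4]=0
i=5: outside box; Z[5]=0
i=6: outside box; Z[6]=1 extend→box=[6,7)
i=7: outside box; Z[7]=0
i=8: outside box; Z[8]=0
i=9: outside box; Z[9]=3 extend→box=[9,12)
i=10: min(r-i=2, Z[1]=3)=2; Z[10]=2
i=11: min(r-i=1, Z[2]=2)=1; Z[11]=1
i=12: outside box; Z[12]=0
i=13: outside box; Z[13]=0
i=14: outside box; Z[14]=0
i=15: outside box; Z[15]=0
i=16: outside box; Z[16]=0
i=17: outside box; Z[17]=0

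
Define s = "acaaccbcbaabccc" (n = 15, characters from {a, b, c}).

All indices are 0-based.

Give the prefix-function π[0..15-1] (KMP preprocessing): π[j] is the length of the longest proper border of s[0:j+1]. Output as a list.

[0, 0, 1, 1, 2, 0, 0, 0, 0, 1, 1, 0, 0, 0, 0]

π[0] = 0
j=1 s[j]='c': π[1]=0 (border '')
j=2 s[j]='a': π[2]=1 (border 'a')
j=3 s[j]='a': k: 1→0; π[3]=1 (border 'a')
j=4 s[j]='c': π[4]=2 (border 'ac')
j=5 s[j]='c': k: 2→0; π[5]=0 (border '')
j=6 s[j]='b': π[6]=0 (border '')
j=7 s[j]='c': π[7]=0 (border '')
j=8 s[j]='b': π[8]=0 (border '')
j=9 s[j]='a': π[9]=1 (border 'a')
j=10 s[j]='a': k: 1→0; π[10]=1 (border 'a')
j=11 s[j]='b': k: 1→0; π[11]=0 (border '')
j=12 s[j]='c': π[12]=0 (border '')
j=13 s[j]='c': π[13]=0 (border '')
j=14 s[j]='c': π[14]=0 (border '')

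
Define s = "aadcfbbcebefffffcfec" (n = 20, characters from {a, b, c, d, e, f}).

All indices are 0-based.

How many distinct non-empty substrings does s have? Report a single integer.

rank | idx | suffix
   0 |   0 | aadcfbbcebefffffcfec
   1 |   1 | adcfbbcebefffffcfec
   2 |   5 | bbcebefffffcfec
   3 |   6 | bcebefffffcfec
   4 |   9 | befffffcfec
   5 |  19 | c
   6 |   7 | cebefffffcfec
   7 |   3 | cfbbcebefffffcfec
   8 |  16 | cfec
   9 |   2 | dcfbbcebefffffcfec
  10 |   8 | ebefffffcfec
  11 |  18 | ec
  12 |  10 | efffffcfec
  13 |   4 | fbbcebefffffcfec
  14 |  15 | fcfec
  15 |  17 | fec
  16 |  14 | ffcfec
  17 |  13 | fffcfec
  18 |  12 | ffffcfec
  19 |  11 | fffffcfec

SA = [0, 1, 5, 6, 9, 19, 7, 3, 16, 2, 8, 18, 10, 4, 15, 17, 14, 13, 12, 11]
i: (SA[i-1],SA[i]) lcp shared
  1: (0,1) 1 'a'
  2: (1,5) 0 ''
  3: (5,6) 1 'b'
  4: (6,9) 1 'b'
  5: (9,19) 0 ''
  6: (19,7) 1 'c'
  7: (7,3) 1 'c'
  8: (3,16) 2 'cf'
  9: (16,2) 0 ''
  10: (2,8) 0 ''
  11: (8,18) 1 'e'
  12: (18,10) 1 'e'
  13: (10,4) 0 ''
  14: (4,15) 1 'f'
  15: (15,17) 1 'f'
  16: (17,14) 1 'f'
  17: (14,13) 2 'ff'
  18: (13,12) 3 'fff'
  19: (12,11) 4 'ffff'

n(n+1)/2 = 20·21/2 = 210
Σ LCP = 0 + 1 + 0 + 1 + 1 + 0 + 1 + 1 + 2 + 0 + 0 + 1 + 1 + 0 + 1 + 1 + 1 + 2 + 3 + 4 = 21
distinct = 210 − 21 = 189

189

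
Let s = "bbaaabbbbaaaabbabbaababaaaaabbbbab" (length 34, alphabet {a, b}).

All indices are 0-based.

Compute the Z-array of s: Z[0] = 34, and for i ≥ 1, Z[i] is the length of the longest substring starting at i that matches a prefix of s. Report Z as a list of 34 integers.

Z[0]=34
i=1: i≥r, start 0; Z[1]=1 extend→box=[1,2)
i=2: i≥r, start 0; Z[2]=0
i=3: i≥r, start 0; Z[3]=0
i=4: i≥r, start 0; Z[4]=0
i=5: i≥r, start 0; Z[5]=2 extend→box=[5,7)
i=6: min(r-i=1, Z[1]=1)=1; Z[6]=2 extend→box=[6,8)
i=7: min(r-i=1, Z[1]=1)=1; Z[7]=5 extend→box=[7,12)
i=8: min(r-i=4, Z[1]=1)=1; Z[8]=1
i=9: min(r-i=3, Z[2]=0)=0; Z[9]=0
i=10: min(r-i=2, Z[3]=0)=0; Z[10]=0
i=11: min(r-i=1, Z[4]=0)=0; Z[11]=0
i=12: i≥r, start 0; Z[12]=0
i=13: i≥r, start 0; Z[13]=3 extend→box=[13,16)
i=14: min(r-i=2, Z[1]=1)=1; Z[14]=1
i=15: min(r-i=1, Z[2]=0)=0; Z[15]=0
i=16: i≥r, start 0; Z[16]=4 extend→box=[16,20)
i=17: min(r-i=3, Z[1]=1)=1; Z[17]=1
i=18: min(r-i=2, Z[2]=0)=0; Z[18]=0
i=19: min(r-i=1, Z[3]=0)=0; Z[19]=0
i=20: i≥r, start 0; Z[20]=1 extend→box=[20,21)
i=21: i≥r, start 0; Z[21]=0
i=22: i≥r, start 0; Z[22]=1 extend→box=[22,23)
i=23: i≥r, start 0; Z[23]=0
i=24: i≥r, start 0; Z[24]=0
i=25: i≥r, start 0; Z[25]=0
i=26: i≥r, start 0; Z[26]=0
i=27: i≥r, start 0; Z[27]=0
i=28: i≥r, start 0; Z[28]=2 extend→box=[28,30)
i=29: min(r-i=1, Z[1]=1)=1; Z[29]=2 extend→box=[29,31)
i=30: min(r-i=1, Z[1]=1)=1; Z[30]=3 extend→box=[30,33)
i=31: min(r-i=2, Z[1]=1)=1; Z[31]=1
i=32: min(r-i=1, Z[2]=0)=0; Z[32]=0
i=33: i≥r, start 0; Z[33]=1 extend→box=[33,34)

[34, 1, 0, 0, 0, 2, 2, 5, 1, 0, 0, 0, 0, 3, 1, 0, 4, 1, 0, 0, 1, 0, 1, 0, 0, 0, 0, 0, 2, 2, 3, 1, 0, 1]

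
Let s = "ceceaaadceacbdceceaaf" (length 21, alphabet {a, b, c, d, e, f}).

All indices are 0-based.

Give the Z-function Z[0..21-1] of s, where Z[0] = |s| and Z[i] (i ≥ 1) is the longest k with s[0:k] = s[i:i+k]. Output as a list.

[21, 0, 2, 0, 0, 0, 0, 0, 2, 0, 0, 1, 0, 0, 6, 0, 2, 0, 0, 0, 0]

Z[0]=21
i=1: i≥r, start 0; Z[1]=0
i=2: i≥r, start 0; Z[2]=2 extend→box=[2,4)
i=3: min(r-i=1, Z[1]=0)=0; Z[3]=0
i=4: i≥r, start 0; Z[4]=0
i=5: i≥r, start 0; Z[5]=0
i=6: i≥r, start 0; Z[6]=0
i=7: i≥r, start 0; Z[7]=0
i=8: i≥r, start 0; Z[8]=2 extend→box=[8,10)
i=9: min(r-i=1, Z[1]=0)=0; Z[9]=0
i=10: i≥r, start 0; Z[10]=0
i=11: i≥r, start 0; Z[11]=1 extend→box=[11,12)
i=12: i≥r, start 0; Z[12]=0
i=13: i≥r, start 0; Z[13]=0
i=14: i≥r, start 0; Z[14]=6 extend→box=[14,20)
i=15: min(r-i=5, Z[1]=0)=0; Z[15]=0
i=16: min(r-i=4, Z[2]=2)=2; Z[16]=2
i=17: min(r-i=3, Z[3]=0)=0; Z[17]=0
i=18: min(r-i=2, Z[4]=0)=0; Z[18]=0
i=19: min(r-i=1, Z[5]=0)=0; Z[19]=0
i=20: i≥r, start 0; Z[20]=0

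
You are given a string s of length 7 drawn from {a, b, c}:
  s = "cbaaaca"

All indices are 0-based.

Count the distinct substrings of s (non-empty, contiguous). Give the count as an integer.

rank | idx | suffix
   0 |   6 | a
   1 |   2 | aaaca
   2 |   3 | aaca
   3 |   4 | aca
   4 |   1 | baaaca
   5 |   5 | ca
   6 |   0 | cbaaaca

SA = [6, 2, 3, 4, 1, 5, 0]
i: (SA[i-1],SA[i]) lcp shared
  1: (6,2) 1 'a'
  2: (2,3) 2 'aa'
  3: (3,4) 1 'a'
  4: (4,1) 0 ''
  5: (1,5) 0 ''
  6: (5,0) 1 'c'

n(n+1)/2 = 7·8/2 = 28
Σ LCP = 0 + 1 + 2 + 1 + 0 + 0 + 1 = 5
distinct = 28 − 5 = 23

23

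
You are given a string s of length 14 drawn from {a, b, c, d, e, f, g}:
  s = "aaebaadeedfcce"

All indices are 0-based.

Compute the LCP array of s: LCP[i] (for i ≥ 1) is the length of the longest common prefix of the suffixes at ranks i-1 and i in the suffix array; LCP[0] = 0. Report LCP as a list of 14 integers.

rank | idx | suffix
   0 |   4 | aadeedfcce
   1 |   0 | aaebaadeedfcce
   2 |   5 | adeedfcce
   3 |   1 | aebaadeedfcce
   4 |   3 | baadeedfcce
   5 |  11 | cce
   6 |  12 | ce
   7 |   6 | deedfcce
   8 |   9 | dfcce
   9 |  13 | e
  10 |   2 | ebaadeedfcce
  11 |   8 | edfcce
  12 |   7 | eedfcce
  13 |  10 | fcce

SA = [4, 0, 5, 1, 3, 11, 12, 6, 9, 13, 2, 8, 7, 10]
rank  pair      lcp
   1  s[4:],s[0:]  2  'aa'
   2  s[0:],s[5:]  1  'a'
   3  s[5:],s[1:]  1  'a'
   4  s[1:],s[3:]  0  ''
   5  s[3:],s[11:]  0  ''
   6  s[11:],s[12:]  1  'c'
   7  s[12:],s[6:]  0  ''
   8  s[6:],s[9:]  1  'd'
   9  s[9:],s[13:]  0  ''
  10  s[13:],s[2:]  1  'e'
  11  s[2:],s[8:]  1  'e'
  12  s[8:],s[7:]  1  'e'
  13  s[7:],s[10:]  0  ''

[0, 2, 1, 1, 0, 0, 1, 0, 1, 0, 1, 1, 1, 0]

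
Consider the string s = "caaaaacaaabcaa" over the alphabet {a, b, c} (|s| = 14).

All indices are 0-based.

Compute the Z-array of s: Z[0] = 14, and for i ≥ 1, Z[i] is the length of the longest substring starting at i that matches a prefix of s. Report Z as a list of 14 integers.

[14, 0, 0, 0, 0, 0, 4, 0, 0, 0, 0, 3, 0, 0]

Z[0]=14
i=1: fresh scan; Z[1]=0
i=2: fresh scan; Z[2]=0
i=3: fresh scan; Z[3]=0
i=4: fresh scan; Z[4]=0
i=5: fresh scan; Z[5]=0
i=6: fresh scan; Z[6]=4 grow→box=[6,10)
i=7: min(r-i=3, Z[1]=0)=0; Z[7]=0
i=8: min(r-i=2, Z[2]=0)=0; Z[8]=0
i=9: min(r-i=1, Z[3]=0)=0; Z[9]=0
i=10: fresh scan; Z[10]=0
i=11: fresh scan; Z[11]=3 grow→box=[11,14)
i=12: min(r-i=2, Z[1]=0)=0; Z[12]=0
i=13: min(r-i=1, Z[2]=0)=0; Z[13]=0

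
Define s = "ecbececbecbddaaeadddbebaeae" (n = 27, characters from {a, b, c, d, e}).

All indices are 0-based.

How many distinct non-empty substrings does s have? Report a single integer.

rank | idx | suffix
   0 |  13 | aaeadddbebaeae
   1 |  16 | adddbebaeae
   2 |  25 | ae
   3 |  14 | aeadddbebaeae
   4 |  23 | aeae
   5 |  22 | baeae
   6 |  10 | bddaaeadddbebaeae
   7 |  20 | bebaeae
   8 |   7 | becbddaaeadddbebaeae
   9 |   2 | bececbecbddaaeadddbebaeae
  10 |   9 | cbddaaeadddbebaeae
  11 |   6 | cbecbddaaeadddbebaeae
  12 |   1 | cbececbecbddaaeadddbebaeae
  13 |   4 | cecbecbddaaeadddbebaeae
  14 |  12 | daaeadddbebaeae
  15 |  19 | dbebaeae
  16 |  11 | ddaaeadddbebaeae
  17 |  18 | ddbebaeae
  18 |  17 | dddbebaeae
  19 |  26 | e
  20 |  15 | eadddbebaeae
  21 |  24 | eae
  22 |  21 | ebaeae
  23 |   8 | ecbddaaeadddbebaeae
  24 |   5 | ecbecbddaaeadddbebaeae
  25 |   0 | ecbececbecbddaaeadddbebaeae
  26 |   3 | ececbecbddaaeadddbebaeae

SA = [13, 16, 25, 14, 23, 22, 10, 20, 7, 2, 9, 6, 1, 4, 12, 19, 11, 18, 17, 26, 15, 24, 21, 8, 5, 0, 3]
i: (SA[i-1],SA[i]) lcp shared
  1: (13,16) 1 'a'
  2: (16,25) 1 'a'
  3: (25,14) 2 'ae'
  4: (14,23) 3 'aea'
  5: (23,22) 0 ''
  6: (22,10) 1 'b'
  7: (10,20) 1 'b'
  8: (20,7) 2 'be'
  9: (7,2) 3 'bec'
  10: (2,9) 0 ''
  11: (9,6) 2 'cb'
  12: (6,1) 4 'cbec'
  13: (1,4) 1 'c'
  14: (4,12) 0 ''
  15: (12,19) 1 'd'
  16: (19,11) 1 'd'
  17: (11,18) 2 'dd'
  18: (18,17) 2 'dd'
  19: (17,26) 0 ''
  20: (26,15) 1 'e'
  21: (15,24) 2 'ea'
  22: (24,21) 1 'e'
  23: (21,8) 1 'e'
  24: (8,5) 3 'ecb'
  25: (5,0) 5 'ecbec'
  26: (0,3) 2 'ec'

n(n+1)/2 = 27·28/2 = 378
Σ LCP = 0 + 1 + 1 + 2 + 3 + 0 + 1 + 1 + 2 + 3 + 0 + 2 + 4 + 1 + 0 + 1 + 1 + 2 + 2 + 0 + 1 + 2 + 1 + 1 + 3 + 5 + 2 = 42
distinct = 378 − 42 = 336

336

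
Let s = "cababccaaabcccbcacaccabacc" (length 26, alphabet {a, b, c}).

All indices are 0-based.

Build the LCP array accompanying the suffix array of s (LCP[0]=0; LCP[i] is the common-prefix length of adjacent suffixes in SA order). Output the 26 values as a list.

[0, 2, 1, 3, 2, 4, 1, 2, 3, 0, 2, 1, 2, 3, 0, 1, 2, 4, 2, 3, 1, 1, 2, 3, 2, 2]

rank→(start, suffix):
  0 → (7, 'aaabcccbcacaccabacc')
  1 → (8, 'aabcccbcacaccabacc')
  2 → (1, 'ababccaaabcccbcacaccabacc')
  3 → (21, 'abacc')
  4 → (3, 'abccaaabcccbcacaccabacc')
  5 → (9, 'abcccbcacaccabacc')
  6 → (16, 'acaccabacc')
  7 → (23, 'acc')
  8 → (18, 'accabacc')
  9 → (2, 'babccaaabcccbcacaccabacc')
  10 → (22, 'bacc')
  11 → (14, 'bcacaccabacc')
  12 → (4, 'bccaaabcccbcacaccabacc')
  13 → (10, 'bcccbcacaccabacc')
  14 → (25, 'c')
  15 → (6, 'caaabcccbcacaccabacc')
  16 → (0, 'cababccaaabcccbcacaccabacc')
  17 → (20, 'cabacc')
  18 → (15, 'cacaccabacc')
  19 → (17, 'caccabacc')
  20 → (13, 'cbcacaccabacc')
  21 → (24, 'cc')
  22 → (5, 'ccaaabcccbcacaccabacc')
  23 → (19, 'ccabacc')
  24 → (12, 'ccbcacaccabacc')
  25 → (11, 'cccbcacaccabacc')

SA = [7, 8, 1, 21, 3, 9, 16, 23, 18, 2, 22, 14, 4, 10, 25, 6, 0, 20, 15, 17, 13, 24, 5, 19, 12, 11]
[i] adj suffixes → lcp
  [1] 7/8 → 2 ('aa')
  [2] 8/1 → 1 ('a')
  [3] 1/21 → 3 ('aba')
  [4] 21/3 → 2 ('ab')
  [5] 3/9 → 4 ('abcc')
  [6] 9/16 → 1 ('a')
  [7] 16/23 → 2 ('ac')
  [8] 23/18 → 3 ('acc')
  [9] 18/2 → 0 ('')
  [10] 2/22 → 2 ('ba')
  [11] 22/14 → 1 ('b')
  [12] 14/4 → 2 ('bc')
  [13] 4/10 → 3 ('bcc')
  [14] 10/25 → 0 ('')
  [15] 25/6 → 1 ('c')
  [16] 6/0 → 2 ('ca')
  [17] 0/20 → 4 ('caba')
  [18] 20/15 → 2 ('ca')
  [19] 15/17 → 3 ('cac')
  [20] 17/13 → 1 ('c')
  [21] 13/24 → 1 ('c')
  [22] 24/5 → 2 ('cc')
  [23] 5/19 → 3 ('cca')
  [24] 19/12 → 2 ('cc')
  [25] 12/11 → 2 ('cc')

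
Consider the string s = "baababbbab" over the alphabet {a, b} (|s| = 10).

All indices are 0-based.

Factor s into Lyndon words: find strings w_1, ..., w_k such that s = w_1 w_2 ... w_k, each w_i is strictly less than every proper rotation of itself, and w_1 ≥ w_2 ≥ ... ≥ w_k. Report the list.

["b", "aababbbab"]

emit factor 1: 'b' (i=0, period=1)
emit factor 2: 'aababbbab' (i=1, period=9)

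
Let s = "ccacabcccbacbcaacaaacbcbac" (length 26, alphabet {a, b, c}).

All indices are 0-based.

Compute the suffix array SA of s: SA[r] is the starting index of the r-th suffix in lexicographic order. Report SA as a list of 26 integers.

sorted suffixes:
  #0 SA[0]=17  'aaacbcbac'
  #1 SA[1]=14  'aacaaacbcbac'
  #2 SA[2]=18  'aacbcbac'
  #3 SA[3]=4  'abcccbacbcaacaaacbcbac'
  #4 SA[4]=24  'ac'
  #5 SA[5]=15  'acaaacbcbac'
  #6 SA[6]=2  'acabcccbacbcaacaaacbcbac'
  #7 SA[7]=10  'acbcaacaaacbcbac'
  #8 SA[8]=19  'acbcbac'
  #9 SA[9]=23  'bac'
  #10 SA[10]=9  'bacbcaacaaacbcbac'
  #11 SA[11]=12  'bcaacaaacbcbac'
  #12 SA[12]=21  'bcbac'
  #13 SA[13]=5  'bcccbacbcaacaaacbcbac'
  #14 SA[14]=25  'c'
  #15 SA[15]=16  'caaacbcbac'
  #16 SA[16]=13  'caacaaacbcbac'
  #17 SA[17]=3  'cabcccbacbcaacaaacbcbac'
  #18 SA[18]=1  'cacabcccbacbcaacaaacbcbac'
  #19 SA[19]=22  'cbac'
  #20 SA[20]=8  'cbacbcaacaaacbcbac'
  #21 SA[21]=11  'cbcaacaaacbcbac'
  #22 SA[22]=20  'cbcbac'
  #23 SA[23]=0  'ccacabcccbacbcaacaaacbcbac'
  #24 SA[24]=7  'ccbacbcaacaaacbcbac'
  #25 SA[25]=6  'cccbacbcaacaaacbcbac'

[17, 14, 18, 4, 24, 15, 2, 10, 19, 23, 9, 12, 21, 5, 25, 16, 13, 3, 1, 22, 8, 11, 20, 0, 7, 6]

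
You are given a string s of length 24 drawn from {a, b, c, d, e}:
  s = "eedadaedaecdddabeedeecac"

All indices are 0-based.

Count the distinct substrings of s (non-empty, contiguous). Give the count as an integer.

rank→(start, suffix):
  0 → (14, 'abeedeecac')
  1 → (22, 'ac')
  2 → (3, 'adaedaecdddabeedeecac')
  3 → (8, 'aecdddabeedeecac')
  4 → (5, 'aedaecdddabeedeecac')
  5 → (15, 'beedeecac')
  6 → (23, 'c')
  7 → (21, 'cac')
  8 → (10, 'cdddabeedeecac')
  9 → (13, 'dabeedeecac')
  10 → (2, 'dadaedaecdddabeedeecac')
  11 → (7, 'daecdddabeedeecac')
  12 → (4, 'daedaecdddabeedeecac')
  13 → (12, 'ddabeedeecac')
  14 → (11, 'dddabeedeecac')
  15 → (18, 'deecac')
  16 → (20, 'ecac')
  17 → (9, 'ecdddabeedeecac')
  18 → (1, 'edadaedaecdddabeedeecac')
  19 → (6, 'edaecdddabeedeecac')
  20 → (17, 'edeecac')
  21 → (19, 'eecac')
  22 → (0, 'eedadaedaecdddabeedeecac')
  23 → (16, 'eedeecac')

SA = [14, 22, 3, 8, 5, 15, 23, 21, 10, 13, 2, 7, 4, 12, 11, 18, 20, 9, 1, 6, 17, 19, 0, 16]
[i] adj suffixes → lcp
  [1] 14/22 → 1 ('a')
  [2] 22/3 → 1 ('a')
  [3] 3/8 → 1 ('a')
  [4] 8/5 → 2 ('ae')
  [5] 5/15 → 0 ('')
  [6] 15/23 → 0 ('')
  [7] 23/21 → 1 ('c')
  [8] 21/10 → 1 ('c')
  [9] 10/13 → 0 ('')
  [10] 13/2 → 2 ('da')
  [11] 2/7 → 2 ('da')
  [12] 7/4 → 3 ('dae')
  [13] 4/12 → 1 ('d')
  [14] 12/11 → 2 ('dd')
  [15] 11/18 → 1 ('d')
  [16] 18/20 → 0 ('')
  [17] 20/9 → 2 ('ec')
  [18] 9/1 → 1 ('e')
  [19] 1/6 → 3 ('eda')
  [20] 6/17 → 2 ('ed')
  [21] 17/19 → 1 ('e')
  [22] 19/0 → 2 ('ee')
  [23] 0/16 → 3 ('eed')

n(n+1)/2 = 24·25/2 = 300
Σ LCP = 0 + 1 + 1 + 1 + 2 + 0 + 0 + 1 + 1 + 0 + 2 + 2 + 3 + 1 + 2 + 1 + 0 + 2 + 1 + 3 + 2 + 1 + 2 + 3 = 32
distinct = 300 − 32 = 268

268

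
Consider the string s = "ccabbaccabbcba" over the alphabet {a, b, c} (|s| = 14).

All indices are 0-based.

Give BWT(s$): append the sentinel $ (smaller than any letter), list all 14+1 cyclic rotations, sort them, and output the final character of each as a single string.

abccbcbaabccb$a

rank  rotation         last
    0  $ccabbaccabbcba  a
    1  a$ccabbaccabbcb  b
    2  abbaccabbcba$cc  c
    3  abbcba$ccabbacc  c
    4  accabbcba$ccabb  b
    5  ba$ccabbaccabbc  c
    6  baccabbcba$ccab  b
    7  bbaccabbcba$cca  a
    8  bbcba$ccabbacca  a
    9  bcba$ccabbaccab  b
   10  cabbaccabbcba$c  c
   11  cabbcba$ccabbac  c
   12  cba$ccabbaccabb  b
   13  ccabbaccabbcba$  $
   14  ccabbcba$ccabba  a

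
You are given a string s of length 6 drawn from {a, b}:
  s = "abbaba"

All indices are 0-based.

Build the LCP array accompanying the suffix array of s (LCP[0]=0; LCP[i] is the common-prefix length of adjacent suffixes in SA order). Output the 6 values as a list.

[0, 1, 2, 0, 2, 1]

rank | idx | suffix
   0 |   5 | a
   1 |   3 | aba
   2 |   0 | abbaba
   3 |   4 | ba
   4 |   2 | baba
   5 |   1 | bbaba

SA = [5, 3, 0, 4, 2, 1]
[i] adj suffixes → lcp
  [1] 5/3 → 1 ('a')
  [2] 3/0 → 2 ('ab')
  [3] 0/4 → 0 ('')
  [4] 4/2 → 2 ('ba')
  [5] 2/1 → 1 ('b')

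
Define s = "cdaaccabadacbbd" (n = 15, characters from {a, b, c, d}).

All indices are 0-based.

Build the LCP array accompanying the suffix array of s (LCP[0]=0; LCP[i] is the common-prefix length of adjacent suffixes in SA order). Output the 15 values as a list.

rank | idx | suffix
   0 |   2 | aaccabadacbbd
   1 |   6 | abadacbbd
   2 |  10 | acbbd
   3 |   3 | accabadacbbd
   4 |   8 | adacbbd
   5 |   7 | badacbbd
   6 |  12 | bbd
   7 |  13 | bd
   8 |   5 | cabadacbbd
   9 |  11 | cbbd
  10 |   4 | ccabadacbbd
  11 |   0 | cdaaccabadacbbd
  12 |  14 | d
  13 |   1 | daaccabadacbbd
  14 |   9 | dacbbd

SA = [2, 6, 10, 3, 8, 7, 12, 13, 5, 11, 4, 0, 14, 1, 9]
[i] adj suffixes → lcp
  [1] 2/6 → 1 ('a')
  [2] 6/10 → 1 ('a')
  [3] 10/3 → 2 ('ac')
  [4] 3/8 → 1 ('a')
  [5] 8/7 → 0 ('')
  [6] 7/12 → 1 ('b')
  [7] 12/13 → 1 ('b')
  [8] 13/5 → 0 ('')
  [9] 5/11 → 1 ('c')
  [10] 11/4 → 1 ('c')
  [11] 4/0 → 1 ('c')
  [12] 0/14 → 0 ('')
  [13] 14/1 → 1 ('d')
  [14] 1/9 → 2 ('da')

[0, 1, 1, 2, 1, 0, 1, 1, 0, 1, 1, 1, 0, 1, 2]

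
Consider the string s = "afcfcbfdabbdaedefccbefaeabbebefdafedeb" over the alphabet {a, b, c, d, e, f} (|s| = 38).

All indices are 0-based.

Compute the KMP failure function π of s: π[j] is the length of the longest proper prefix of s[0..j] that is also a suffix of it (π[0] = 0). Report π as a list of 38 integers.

π[0] = 0
j=1 s[j]='f': π[1]=0 (border '')
j=2 s[j]='c': π[2]=0 (border '')
j=3 s[j]='f': π[3]=0 (border '')
j=4 s[j]='c': π[4]=0 (border '')
j=5 s[j]='b': π[5]=0 (border '')
j=6 s[j]='f': π[6]=0 (border '')
j=7 s[j]='d': π[7]=0 (border '')
j=8 s[j]='a': π[8]=1 (border 'a')
j=9 s[j]='b': k: 1→0; π[9]=0 (border '')
j=10 s[j]='b': π[10]=0 (border '')
j=11 s[j]='d': π[11]=0 (border '')
j=12 s[j]='a': π[12]=1 (border 'a')
j=13 s[j]='e': k: 1→0; π[13]=0 (border '')
j=14 s[j]='d': π[14]=0 (border '')
j=15 s[j]='e': π[15]=0 (border '')
j=16 s[j]='f': π[16]=0 (border '')
j=17 s[j]='c': π[17]=0 (border '')
j=18 s[j]='c': π[18]=0 (border '')
j=19 s[j]='b': π[19]=0 (border '')
j=20 s[j]='e': π[20]=0 (border '')
j=21 s[j]='f': π[21]=0 (border '')
j=22 s[j]='a': π[22]=1 (border 'a')
j=23 s[j]='e': k: 1→0; π[23]=0 (border '')
j=24 s[j]='a': π[24]=1 (border 'a')
j=25 s[j]='b': k: 1→0; π[25]=0 (border '')
j=26 s[j]='b': π[26]=0 (border '')
j=27 s[j]='e': π[27]=0 (border '')
j=28 s[j]='b': π[28]=0 (border '')
j=29 s[j]='e': π[29]=0 (border '')
j=30 s[j]='f': π[30]=0 (border '')
j=31 s[j]='d': π[31]=0 (border '')
j=32 s[j]='a': π[32]=1 (border 'a')
j=33 s[j]='f': π[33]=2 (border 'af')
j=34 s[j]='e': k: 2→0; π[34]=0 (border '')
j=35 s[j]='d': π[35]=0 (border '')
j=36 s[j]='e': π[36]=0 (border '')
j=37 s[j]='b': π[37]=0 (border '')

[0, 0, 0, 0, 0, 0, 0, 0, 1, 0, 0, 0, 1, 0, 0, 0, 0, 0, 0, 0, 0, 0, 1, 0, 1, 0, 0, 0, 0, 0, 0, 0, 1, 2, 0, 0, 0, 0]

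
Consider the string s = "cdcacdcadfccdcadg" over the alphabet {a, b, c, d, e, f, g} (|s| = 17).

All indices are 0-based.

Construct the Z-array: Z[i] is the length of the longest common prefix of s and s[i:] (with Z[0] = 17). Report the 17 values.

Z[0]=17
i=1: fresh scan; Z[1]=0
i=2: fresh scan; Z[2]=1 scan→box=[2,3)
i=3: fresh scan; Z[3]=0
i=4: fresh scan; Z[4]=4 scan→box=[4,8)
i=5: min(r-i=3, Z[1]=0)=0; Z[5]=0
i=6: min(r-i=2, Z[2]=1)=1; Z[6]=1
i=7: min(r-i=1, Z[3]=0)=0; Z[7]=0
i=8: fresh scan; Z[8]=0
i=9: fresh scan; Z[9]=0
i=10: fresh scan; Z[10]=1 scan→box=[10,11)
i=11: fresh scan; Z[11]=4 scan→box=[11,15)
i=12: min(r-i=3, Z[1]=0)=0; Z[12]=0
i=13: min(r-i=2, Z[2]=1)=1; Z[13]=1
i=14: min(r-i=1, Z[3]=0)=0; Z[14]=0
i=15: fresh scan; Z[15]=0
i=16: fresh scan; Z[16]=0

[17, 0, 1, 0, 4, 0, 1, 0, 0, 0, 1, 4, 0, 1, 0, 0, 0]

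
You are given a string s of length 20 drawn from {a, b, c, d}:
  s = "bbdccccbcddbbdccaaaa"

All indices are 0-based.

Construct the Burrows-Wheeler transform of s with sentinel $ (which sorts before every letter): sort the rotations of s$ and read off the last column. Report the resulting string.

aaaacd$cbbccdccdbdbbc

rank  rotation               last
    0  $bbdccccbcddbbdccaaaa  a
    1  a$bbdccccbcddbbdccaaa  a
    2  aa$bbdccccbcddbbdccaa  a
    3  aaa$bbdccccbcddbbdcca  a
    4  aaaa$bbdccccbcddbbdcc  c
    5  bbdccaaaa$bbdccccbcdd  d
    6  bbdccccbcddbbdccaaaa$  $
    7  bcddbbdccaaaa$bbdcccc  c
    8  bdccaaaa$bbdccccbcddb  b
    9  bdccccbcddbbdccaaaa$b  b
   10  caaaa$bbdccccbcddbbdc  c
   11  cbcddbbdccaaaa$bbdccc  c
   12  ccaaaa$bbdccccbcddbbd  d
   13  ccbcddbbdccaaaa$bbdcc  c
   14  cccbcddbbdccaaaa$bbdc  c
   15  ccccbcddbbdccaaaa$bbd  d
   16  cddbbdccaaaa$bbdccccb  b
   17  dbbdccaaaa$bbdccccbcd  d
   18  dccaaaa$bbdccccbcddbb  b
   19  dccccbcddbbdccaaaa$bb  b
   20  ddbbdccaaaa$bbdccccbc  c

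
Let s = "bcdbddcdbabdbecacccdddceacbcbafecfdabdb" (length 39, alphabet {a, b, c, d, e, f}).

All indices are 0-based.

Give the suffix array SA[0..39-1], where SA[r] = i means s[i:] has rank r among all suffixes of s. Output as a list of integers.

[35, 9, 24, 15, 29, 38, 8, 28, 26, 0, 36, 10, 3, 12, 14, 27, 25, 16, 17, 6, 1, 18, 22, 32, 34, 37, 7, 2, 11, 5, 21, 4, 20, 19, 23, 13, 31, 33, 30]

rank | idx | suffix
   0 |  35 | abdb
   1 |   9 | abdbecacccdddceacbcbafecfdabdb
   2 |  24 | acbcbafecfdabdb
   3 |  15 | acccdddceacbcbafecfdabdb
   4 |  29 | afecfdabdb
   5 |  38 | b
   6 |   8 | babdbecacccdddceacbcbafecfdabdb
   7 |  28 | bafecfdabdb
   8 |  26 | bcbafecfdabdb
   9 |   0 | bcdbddcdbabdbecacccdddceacbcbafecfdabdb
  10 |  36 | bdb
  11 |  10 | bdbecacccdddceacbcbafecfdabdb
  12 |   3 | bddcdbabdbecacccdddceacbcbafecfdabdb
  13 |  12 | becacccdddceacbcbafecfdabdb
  14 |  14 | cacccdddceacbcbafecfdabdb
  15 |  27 | cbafecfdabdb
  16 |  25 | cbcbafecfdabdb
  17 |  16 | cccdddceacbcbafecfdabdb
  18 |  17 | ccdddceacbcbafecfdabdb
  19 |   6 | cdbabdbecacccdddceacbcbafecfdabdb
  20 |   1 | cdbddcdbabdbecacccdddceacbcbafecfdabdb
  21 |  18 | cdddceacbcbafecfdabdb
  22 |  22 | ceacbcbafecfdabdb
  23 |  32 | cfdabdb
  24 |  34 | dabdb
  25 |  37 | db
  26 |   7 | dbabdbecacccdddceacbcbafecfdabdb
  27 |   2 | dbddcdbabdbecacccdddceacbcbafecfdabdb
  28 |  11 | dbecacccdddceacbcbafecfdabdb
  29 |   5 | dcdbabdbecacccdddceacbcbafecfdabdb
  30 |  21 | dceacbcbafecfdabdb
  31 |   4 | ddcdbabdbecacccdddceacbcbafecfdabdb
  32 |  20 | ddceacbcbafecfdabdb
  33 |  19 | dddceacbcbafecfdabdb
  34 |  23 | eacbcbafecfdabdb
  35 |  13 | ecacccdddceacbcbafecfdabdb
  36 |  31 | ecfdabdb
  37 |  33 | fdabdb
  38 |  30 | fecfdabdb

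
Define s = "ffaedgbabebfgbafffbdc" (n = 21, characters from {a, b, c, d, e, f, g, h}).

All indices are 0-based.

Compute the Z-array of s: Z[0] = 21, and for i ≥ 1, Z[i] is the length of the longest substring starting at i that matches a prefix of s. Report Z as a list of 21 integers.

[21, 1, 0, 0, 0, 0, 0, 0, 0, 0, 0, 1, 0, 0, 0, 2, 2, 1, 0, 0, 0]

Z[0]=21
i=1: fresh scan; Z[1]=1 extend→box=[1,2)
i=2: fresh scan; Z[2]=0
i=3: fresh scan; Z[3]=0
i=4: fresh scan; Z[4]=0
i=5: fresh scan; Z[5]=0
i=6: fresh scan; Z[6]=0
i=7: fresh scan; Z[7]=0
i=8: fresh scan; Z[8]=0
i=9: fresh scan; Z[9]=0
i=10: fresh scan; Z[10]=0
i=11: fresh scan; Z[11]=1 extend→box=[11,12)
i=12: fresh scan; Z[12]=0
i=13: fresh scan; Z[13]=0
i=14: fresh scan; Z[14]=0
i=15: fresh scan; Z[15]=2 extend→box=[15,17)
i=16: min(r-i=1, Z[1]=1)=1; Z[16]=2 extend→box=[16,18)
i=17: min(r-i=1, Z[1]=1)=1; Z[17]=1
i=18: fresh scan; Z[18]=0
i=19: fresh scan; Z[19]=0
i=20: fresh scan; Z[20]=0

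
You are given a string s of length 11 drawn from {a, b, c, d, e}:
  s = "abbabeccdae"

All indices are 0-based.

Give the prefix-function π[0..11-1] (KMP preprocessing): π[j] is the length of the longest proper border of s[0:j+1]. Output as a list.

[0, 0, 0, 1, 2, 0, 0, 0, 0, 1, 0]

π[0] = 0
j=1 s[j]='b': π[1]=0 (border '')
j=2 s[j]='b': π[2]=0 (border '')
j=3 s[j]='a': π[3]=1 (border 'a')
j=4 s[j]='b': π[4]=2 (border 'ab')
j=5 s[j]='e': k: 2→0; π[5]=0 (border '')
j=6 s[j]='c': π[6]=0 (border '')
j=7 s[j]='c': π[7]=0 (border '')
j=8 s[j]='d': π[8]=0 (border '')
j=9 s[j]='a': π[9]=1 (border 'a')
j=10 s[j]='e': k: 1→0; π[10]=0 (border '')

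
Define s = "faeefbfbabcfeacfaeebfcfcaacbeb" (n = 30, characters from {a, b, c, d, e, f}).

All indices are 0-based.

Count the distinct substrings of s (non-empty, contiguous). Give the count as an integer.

427

rank | idx | suffix
   0 |  24 | aacbeb
   1 |   8 | abcfeacfaeebfcfcaacbeb
   2 |  25 | acbeb
   3 |  13 | acfaeebfcfcaacbeb
   4 |  16 | aeebfcfcaacbeb
   5 |   1 | aeefbfbabcfeacfaeebfcfcaacbeb
   6 |  29 | b
   7 |   7 | babcfeacfaeebfcfcaacbeb
   8 |   9 | bcfeacfaeebfcfcaacbeb
   9 |  27 | beb
  10 |   5 | bfbabcfeacfaeebfcfcaacbeb
  11 |  19 | bfcfcaacbeb
  12 |  23 | caacbeb
  13 |  26 | cbeb
  14 |  14 | cfaeebfcfcaacbeb
  15 |  21 | cfcaacbeb
  16 |  10 | cfeacfaeebfcfcaacbeb
  17 |  12 | eacfaeebfcfcaacbeb
  18 |  28 | eb
  19 |  18 | ebfcfcaacbeb
  20 |  17 | eebfcfcaacbeb
  21 |   2 | eefbfbabcfeacfaeebfcfcaacbeb
  22 |   3 | efbfbabcfeacfaeebfcfcaacbeb
  23 |  15 | faeebfcfcaacbeb
  24 |   0 | faeefbfbabcfeacfaeebfcfcaacbeb
  25 |   6 | fbabcfeacfaeebfcfcaacbeb
  26 |   4 | fbfbabcfeacfaeebfcfcaacbeb
  27 |  22 | fcaacbeb
  28 |  20 | fcfcaacbeb
  29 |  11 | feacfaeebfcfcaacbeb

SA = [24, 8, 25, 13, 16, 1, 29, 7, 9, 27, 5, 19, 23, 26, 14, 21, 10, 12, 28, 18, 17, 2, 3, 15, 0, 6, 4, 22, 20, 11]
[i] adj suffixes → lcp
  [1] 24/8 → 1 ('a')
  [2] 8/25 → 1 ('a')
  [3] 25/13 → 2 ('ac')
  [4] 13/16 → 1 ('a')
  [5] 16/1 → 3 ('aee')
  [6] 1/29 → 0 ('')
  [7] 29/7 → 1 ('b')
  [8] 7/9 → 1 ('b')
  [9] 9/27 → 1 ('b')
  [10] 27/5 → 1 ('b')
  [11] 5/19 → 2 ('bf')
  [12] 19/23 → 0 ('')
  [13] 23/26 → 1 ('c')
  [14] 26/14 → 1 ('c')
  [15] 14/21 → 2 ('cf')
  [16] 21/10 → 2 ('cf')
  [17] 10/12 → 0 ('')
  [18] 12/28 → 1 ('e')
  [19] 28/18 → 2 ('eb')
  [20] 18/17 → 1 ('e')
  [21] 17/2 → 2 ('ee')
  [22] 2/3 → 1 ('e')
  [23] 3/15 → 0 ('')
  [24] 15/0 → 4 ('faee')
  [25] 0/6 → 1 ('f')
  [26] 6/4 → 2 ('fb')
  [27] 4/22 → 1 ('f')
  [28] 22/20 → 2 ('fc')
  [29] 20/11 → 1 ('f')

n(n+1)/2 = 30·31/2 = 465
Σ LCP = 0 + 1 + 1 + 2 + 1 + 3 + 0 + 1 + 1 + 1 + 1 + 2 + 0 + 1 + 1 + 2 + 2 + 0 + 1 + 2 + 1 + 2 + 1 + 0 + 4 + 1 + 2 + 1 + 2 + 1 = 38
distinct = 465 − 38 = 427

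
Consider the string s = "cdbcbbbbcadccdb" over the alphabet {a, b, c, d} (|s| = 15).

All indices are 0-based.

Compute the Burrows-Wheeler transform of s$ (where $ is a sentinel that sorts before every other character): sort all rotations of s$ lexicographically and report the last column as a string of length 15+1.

rank  rotation          last
    0  $cdbcbbbbcadccdb  b
    1  adccdb$cdbcbbbbc  c
    2  b$cdbcbbbbcadccd  d
    3  bbbbcadccdb$cdbc  c
    4  bbbcadccdb$cdbcb  b
    5  bbcadccdb$cdbcbb  b
    6  bcadccdb$cdbcbbb  b
    7  bcbbbbcadccdb$cd  d
    8  cadccdb$cdbcbbbb  b
    9  cbbbbcadccdb$cdb  b
   10  ccdb$cdbcbbbbcad  d
   11  cdb$cdbcbbbbcadc  c
   12  cdbcbbbbcadccdb$  $
   13  db$cdbcbbbbcadcc  c
   14  dbcbbbbcadccdb$c  c
   15  dccdb$cdbcbbbbca  a

bcdcbbbdbbdc$cca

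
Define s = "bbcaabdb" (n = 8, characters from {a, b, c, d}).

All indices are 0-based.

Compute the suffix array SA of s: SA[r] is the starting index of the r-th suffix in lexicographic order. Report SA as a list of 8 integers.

[3, 4, 7, 0, 1, 5, 2, 6]

rank→(start, suffix):
  0 → (3, 'aabdb')
  1 → (4, 'abdb')
  2 → (7, 'b')
  3 → (0, 'bbcaabdb')
  4 → (1, 'bcaabdb')
  5 → (5, 'bdb')
  6 → (2, 'caabdb')
  7 → (6, 'db')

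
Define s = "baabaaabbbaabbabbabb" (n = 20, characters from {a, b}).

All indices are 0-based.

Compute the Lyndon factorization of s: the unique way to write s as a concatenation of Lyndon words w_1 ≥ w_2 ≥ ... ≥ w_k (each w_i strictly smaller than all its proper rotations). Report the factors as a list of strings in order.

emit factor 1: 'b' (i=0, period=1)
emit factor 2: 'aab' (i=1, period=3)
emit factor 3: 'aaabbbaabbabbabb' (i=4, period=16)

["b", "aab", "aaabbbaabbabbabb"]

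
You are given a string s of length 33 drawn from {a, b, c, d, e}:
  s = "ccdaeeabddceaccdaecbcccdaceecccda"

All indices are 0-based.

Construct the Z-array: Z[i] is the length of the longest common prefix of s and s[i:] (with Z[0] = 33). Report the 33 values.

Z[0]=33
i=1: fresh scan; Z[1]=1 grow→box=[1,2)
i=2: fresh scan; Z[2]=0
i=3: fresh scan; Z[3]=0
i=4: fresh scan; Z[4]=0
i=5: fresh scan; Z[5]=0
i=6: fresh scan; Z[6]=0
i=7: fresh scan; Z[7]=0
i=8: fresh scan; Z[8]=0
i=9: fresh scan; Z[9]=0
i=10: fresh scan; Z[10]=1 grow→box=[10,11)
i=11: fresh scan; Z[11]=0
i=12: fresh scan; Z[12]=0
i=13: fresh scan; Z[13]=5 grow→box=[13,18)
i=14: min(r-i=4, Z[1]=1)=1; Z[14]=1
i=15: min(r-i=3, Z[2]=0)=0; Z[15]=0
i=16: min(r-i=2, Z[3]=0)=0; Z[16]=0
i=17: min(r-i=1, Z[4]=0)=0; Z[17]=0
i=18: fresh scan; Z[18]=1 grow→box=[18,19)
i=19: fresh scan; Z[19]=0
i=20: fresh scan; Z[20]=2 grow→box=[20,22)
i=21: min(r-i=1, Z[1]=1)=1; Z[21]=4 grow→box=[21,25)
i=22: min(r-i=3, Z[1]=1)=1; Z[22]=1
i=23: min(r-i=2, Z[2]=0)=0; Z[23]=0
i=24: min(r-i=1, Z[3]=0)=0; Z[24]=0
i=25: fresh scan; Z[25]=1 grow→box=[25,26)
i=26: fresh scan; Z[26]=0
i=27: fresh scan; Z[27]=0
i=28: fresh scan; Z[28]=2 grow→box=[28,30)
i=29: min(r-i=1, Z[1]=1)=1; Z[29]=4 grow→box=[29,33)
i=30: min(r-i=3, Z[1]=1)=1; Z[30]=1
i=31: min(r-i=2, Z[2]=0)=0; Z[31]=0
i=32: min(r-i=1, Z[3]=0)=0; Z[32]=0

[33, 1, 0, 0, 0, 0, 0, 0, 0, 0, 1, 0, 0, 5, 1, 0, 0, 0, 1, 0, 2, 4, 1, 0, 0, 1, 0, 0, 2, 4, 1, 0, 0]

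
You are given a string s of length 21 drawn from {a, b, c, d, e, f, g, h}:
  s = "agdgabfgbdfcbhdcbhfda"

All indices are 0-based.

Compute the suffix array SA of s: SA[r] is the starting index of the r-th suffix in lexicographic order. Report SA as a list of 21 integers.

sorted suffixes:
  #0 SA[0]=20  'a'
  #1 SA[1]=4  'abfgbdfcbhdcbhfda'
  #2 SA[2]=0  'agdgabfgbdfcbhdcbhfda'
  #3 SA[3]=8  'bdfcbhdcbhfda'
  #4 SA[4]=5  'bfgbdfcbhdcbhfda'
  #5 SA[5]=12  'bhdcbhfda'
  #6 SA[6]=16  'bhfda'
  #7 SA[7]=11  'cbhdcbhfda'
  #8 SA[8]=15  'cbhfda'
  #9 SA[9]=19  'da'
  #10 SA[10]=14  'dcbhfda'
  #11 SA[11]=9  'dfcbhdcbhfda'
  #12 SA[12]=2  'dgabfgbdfcbhdcbhfda'
  #13 SA[13]=10  'fcbhdcbhfda'
  #14 SA[14]=18  'fda'
  #15 SA[15]=6  'fgbdfcbhdcbhfda'
  #16 SA[16]=3  'gabfgbdfcbhdcbhfda'
  #17 SA[17]=7  'gbdfcbhdcbhfda'
  #18 SA[18]=1  'gdgabfgbdfcbhdcbhfda'
  #19 SA[19]=13  'hdcbhfda'
  #20 SA[20]=17  'hfda'

[20, 4, 0, 8, 5, 12, 16, 11, 15, 19, 14, 9, 2, 10, 18, 6, 3, 7, 1, 13, 17]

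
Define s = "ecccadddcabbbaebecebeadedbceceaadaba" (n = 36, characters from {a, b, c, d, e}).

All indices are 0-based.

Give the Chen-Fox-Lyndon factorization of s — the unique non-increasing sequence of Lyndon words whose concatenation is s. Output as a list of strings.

emit factor 1: 'e' (i=0, period=1)
emit factor 2: 'c' (i=1, period=1)
emit factor 3: 'c' (i=2, period=1)
emit factor 4: 'c' (i=3, period=1)
emit factor 5: 'adddc' (i=4, period=5)
emit factor 6: 'abbbaebecebeadedbcece' (i=9, period=21)
emit factor 7: 'aadab' (i=30, period=5)
emit factor 8: 'a' (i=35, period=1)

["e", "c", "c", "c", "adddc", "abbbaebecebeadedbcece", "aadab", "a"]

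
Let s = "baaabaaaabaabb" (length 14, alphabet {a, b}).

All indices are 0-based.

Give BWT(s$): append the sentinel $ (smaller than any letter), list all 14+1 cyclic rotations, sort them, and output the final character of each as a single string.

rank  rotation         last
    0  $baaabaaaabaabb  b
    1  aaaabaabb$baaab  b
    2  aaabaaaabaabb$b  b
    3  aaabaabb$baaaba  a
    4  aabaaaabaabb$ba  a
    5  aabaabb$baaabaa  a
    6  aabb$baaabaaaab  b
    7  abaaaabaabb$baa  a
    8  abaabb$baaabaaa  a
    9  abb$baaabaaaaba  a
   10  b$baaabaaaabaab  b
   11  baaaabaabb$baaa  a
   12  baaabaaaabaabb$  $
   13  baabb$baaabaaaa  a
   14  bb$baaabaaaabaa  a

bbbaaabaaaba$aa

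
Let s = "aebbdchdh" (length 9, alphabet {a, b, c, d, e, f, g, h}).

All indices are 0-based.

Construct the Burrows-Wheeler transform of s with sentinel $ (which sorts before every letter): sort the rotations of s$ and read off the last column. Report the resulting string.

rank  rotation    last
    0  $aebbdchdh  h
    1  aebbdchdh$  $
    2  bbdchdh$ae  e
    3  bdchdh$aeb  b
    4  chdh$aebbd  d
    5  dchdh$aebb  b
    6  dh$aebbdch  h
    7  ebbdchdh$a  a
    8  h$aebbdchd  d
    9  hdh$aebbdc  c

h$ebdbhadc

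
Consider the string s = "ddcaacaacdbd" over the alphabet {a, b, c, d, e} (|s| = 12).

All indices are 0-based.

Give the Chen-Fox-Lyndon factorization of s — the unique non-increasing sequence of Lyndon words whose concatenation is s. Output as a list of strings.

emit factor 1: 'd' (i=0, period=1)
emit factor 2: 'd' (i=1, period=1)
emit factor 3: 'c' (i=2, period=1)
emit factor 4: 'aacaacdbd' (i=3, period=9)

["d", "d", "c", "aacaacdbd"]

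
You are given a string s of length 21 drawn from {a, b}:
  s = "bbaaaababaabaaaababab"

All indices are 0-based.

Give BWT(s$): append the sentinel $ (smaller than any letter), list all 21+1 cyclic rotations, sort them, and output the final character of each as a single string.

bbbaabaababbaaabaaaaa$

rank  rotation                last
    0  $bbaaaababaabaaaababab  b
    1  aaaababaabaaaababab$bb  b
    2  aaaababab$bbaaaababaab  b
    3  aaababaabaaaababab$bba  a
    4  aaababab$bbaaaababaaba  a
    5  aabaaaababab$bbaaaabab  b
    6  aababaabaaaababab$bbaa  a
    7  aababab$bbaaaababaabaa  a
    8  ab$bbaaaababaabaaaabab  b
    9  abaaaababab$bbaaaababa  a
   10  abaabaaaababab$bbaaaab  b
   11  abab$bbaaaababaabaaaab  b
   12  ababaabaaaababab$bbaaa  a
   13  ababab$bbaaaababaabaaa  a
   14  b$bbaaaababaabaaaababa  a
   15  baaaababaabaaaababab$b  b
   16  baaaababab$bbaaaababaa  a
   17  baabaaaababab$bbaaaaba  a
   18  bab$bbaaaababaabaaaaba  a
   19  babaabaaaababab$bbaaaa  a
   20  babab$bbaaaababaabaaaa  a
   21  bbaaaababaabaaaababab$  $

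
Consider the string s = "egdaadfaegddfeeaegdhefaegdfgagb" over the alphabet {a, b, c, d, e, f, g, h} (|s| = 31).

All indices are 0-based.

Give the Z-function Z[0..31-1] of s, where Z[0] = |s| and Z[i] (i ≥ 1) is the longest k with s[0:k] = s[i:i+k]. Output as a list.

Z[0]=31
i=1: i≥r, start 0; Z[1]=0
i=2: i≥r, start 0; Z[2]=0
i=3: i≥r, start 0; Z[3]=0
i=4: i≥r, start 0; Z[4]=0
i=5: i≥r, start 0; Z[5]=0
i=6: i≥r, start 0; Z[6]=0
i=7: i≥r, start 0; Z[7]=0
i=8: i≥r, start 0; Z[8]=3 scan→box=[8,11)
i=9: min(r-i=2, Z[1]=0)=0; Z[9]=0
i=10: min(r-i=1, Z[2]=0)=0; Z[10]=0
i=11: i≥r, start 0; Z[11]=0
i=12: i≥r, start 0; Z[12]=0
i=13: i≥r, start 0; Z[13]=1 scan→box=[13,14)
i=14: i≥r, start 0; Z[14]=1 scan→box=[14,15)
i=15: i≥r, start 0; Z[15]=0
i=16: i≥r, start 0; Z[16]=3 scan→box=[16,19)
i=17: min(r-i=2, Z[1]=0)=0; Z[17]=0
i=18: min(r-i=1, Z[2]=0)=0; Z[18]=0
i=19: i≥r, start 0; Z[19]=0
i=20: i≥r, start 0; Z[20]=1 scan→box=[20,21)
i=21: i≥r, start 0; Z[21]=0
i=22: i≥r, start 0; Z[22]=0
i=23: i≥r, start 0; Z[23]=3 scan→box=[23,26)
i=24: min(r-i=2, Z[1]=0)=0; Z[24]=0
i=25: min(r-i=1, Z[2]=0)=0; Z[25]=0
i=26: i≥r, start 0; Z[26]=0
i=27: i≥r, start 0; Z[27]=0
i=28: i≥r, start 0; Z[28]=0
i=29: i≥r, start 0; Z[29]=0
i=30: i≥r, start 0; Z[30]=0

[31, 0, 0, 0, 0, 0, 0, 0, 3, 0, 0, 0, 0, 1, 1, 0, 3, 0, 0, 0, 1, 0, 0, 3, 0, 0, 0, 0, 0, 0, 0]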